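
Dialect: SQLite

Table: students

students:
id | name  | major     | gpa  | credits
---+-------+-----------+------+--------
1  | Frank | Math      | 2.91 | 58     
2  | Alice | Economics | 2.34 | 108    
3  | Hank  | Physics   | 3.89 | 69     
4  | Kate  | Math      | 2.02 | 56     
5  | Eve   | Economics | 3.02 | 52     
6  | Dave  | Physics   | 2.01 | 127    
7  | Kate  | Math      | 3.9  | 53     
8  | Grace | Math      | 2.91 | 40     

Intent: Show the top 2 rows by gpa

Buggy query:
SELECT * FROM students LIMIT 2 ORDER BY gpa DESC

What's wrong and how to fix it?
Bug: LIMIT must come after ORDER BY

Fix: Sort with ORDER BY, then apply LIMIT

Corrected query:
SELECT * FROM students ORDER BY gpa DESC LIMIT 2

Result:
id | name | major   | gpa  | credits
---+------+---------+------+--------
7  | Kate | Math    | 3.9  | 53     
3  | Hank | Physics | 3.89 | 69     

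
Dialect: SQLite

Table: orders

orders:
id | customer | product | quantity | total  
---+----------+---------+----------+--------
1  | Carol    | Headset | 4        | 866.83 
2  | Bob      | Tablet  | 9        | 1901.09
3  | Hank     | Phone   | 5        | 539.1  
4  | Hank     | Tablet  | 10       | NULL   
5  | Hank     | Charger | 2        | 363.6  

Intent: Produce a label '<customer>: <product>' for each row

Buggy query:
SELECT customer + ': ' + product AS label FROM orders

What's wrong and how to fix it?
Bug: '+' is numeric addition; on text columns SQLite converts them to 0 instead of concatenating

Fix: Replace + with || to concatenate text

Corrected query:
SELECT customer || ': ' || product AS label FROM orders

Result:
label         
--------------
Carol: Headset
Bob: Tablet   
Hank: Phone   
Hank: Tablet  
Hank: Charger 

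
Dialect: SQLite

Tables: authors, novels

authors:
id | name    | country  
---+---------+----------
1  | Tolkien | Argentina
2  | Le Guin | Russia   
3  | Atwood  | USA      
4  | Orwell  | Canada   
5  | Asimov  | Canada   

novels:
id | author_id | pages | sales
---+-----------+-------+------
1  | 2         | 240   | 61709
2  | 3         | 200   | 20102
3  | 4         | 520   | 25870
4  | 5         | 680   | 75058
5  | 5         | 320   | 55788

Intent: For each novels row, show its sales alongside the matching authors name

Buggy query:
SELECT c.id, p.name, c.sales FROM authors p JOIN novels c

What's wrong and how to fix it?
Bug: Missing join condition: each novels row is matched to all authors rows instead of just its own

Fix: Add ON c.author_id = p.id to the JOIN

Corrected query:
SELECT c.id, p.name, c.sales FROM authors p JOIN novels c ON c.author_id = p.id

Result:
id | name    | sales
---+---------+------
1  | Le Guin | 61709
2  | Atwood  | 20102
3  | Orwell  | 25870
4  | Asimov  | 75058
5  | Asimov  | 55788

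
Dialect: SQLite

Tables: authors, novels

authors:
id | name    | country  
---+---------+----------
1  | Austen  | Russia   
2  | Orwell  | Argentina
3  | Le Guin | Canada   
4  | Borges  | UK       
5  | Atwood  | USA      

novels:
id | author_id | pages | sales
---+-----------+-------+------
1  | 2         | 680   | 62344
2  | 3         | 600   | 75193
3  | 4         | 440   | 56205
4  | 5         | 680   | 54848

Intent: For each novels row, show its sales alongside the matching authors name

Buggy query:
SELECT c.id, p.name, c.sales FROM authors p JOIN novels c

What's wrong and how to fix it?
Bug: Missing join condition: each novels row is matched to all authors rows instead of just its own

Fix: Specify the join condition linking the foreign key to the parent id

Corrected query:
SELECT c.id, p.name, c.sales FROM authors p JOIN novels c ON c.author_id = p.id

Result:
id | name    | sales
---+---------+------
1  | Orwell  | 62344
2  | Le Guin | 75193
3  | Borges  | 56205
4  | Atwood  | 54848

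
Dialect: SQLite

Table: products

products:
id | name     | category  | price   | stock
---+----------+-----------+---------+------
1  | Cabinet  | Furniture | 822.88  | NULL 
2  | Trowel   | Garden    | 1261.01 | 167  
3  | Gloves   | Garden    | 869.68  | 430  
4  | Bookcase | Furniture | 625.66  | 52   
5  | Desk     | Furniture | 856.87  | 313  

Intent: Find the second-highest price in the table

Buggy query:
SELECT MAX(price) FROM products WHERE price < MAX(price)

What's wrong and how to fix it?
Bug: MAX(price) on the right of the comparison is an aggregate-in-WHERE error

Fix: Compute the overall MAX in a subquery, then take MAX of rows below it

Corrected query:
SELECT MAX(price) FROM products WHERE price < (SELECT MAX(price) FROM products)

Result:
MAX(price)
----------
869.68    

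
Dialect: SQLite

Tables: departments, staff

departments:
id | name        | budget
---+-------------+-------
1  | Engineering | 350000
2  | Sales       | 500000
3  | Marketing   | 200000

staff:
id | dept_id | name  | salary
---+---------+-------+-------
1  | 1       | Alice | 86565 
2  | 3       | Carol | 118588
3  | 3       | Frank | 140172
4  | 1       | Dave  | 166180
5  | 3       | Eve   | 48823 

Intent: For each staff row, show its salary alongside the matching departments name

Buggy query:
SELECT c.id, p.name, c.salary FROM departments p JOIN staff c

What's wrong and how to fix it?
Bug: JOIN with no ON clause produces a cartesian product; every staff row pairs with every departments row

Fix: Add ON c.dept_id = p.id to the JOIN

Corrected query:
SELECT c.id, p.name, c.salary FROM departments p JOIN staff c ON c.dept_id = p.id

Result:
id | name        | salary
---+-------------+-------
1  | Engineering | 86565 
2  | Marketing   | 118588
3  | Marketing   | 140172
4  | Engineering | 166180
5  | Marketing   | 48823 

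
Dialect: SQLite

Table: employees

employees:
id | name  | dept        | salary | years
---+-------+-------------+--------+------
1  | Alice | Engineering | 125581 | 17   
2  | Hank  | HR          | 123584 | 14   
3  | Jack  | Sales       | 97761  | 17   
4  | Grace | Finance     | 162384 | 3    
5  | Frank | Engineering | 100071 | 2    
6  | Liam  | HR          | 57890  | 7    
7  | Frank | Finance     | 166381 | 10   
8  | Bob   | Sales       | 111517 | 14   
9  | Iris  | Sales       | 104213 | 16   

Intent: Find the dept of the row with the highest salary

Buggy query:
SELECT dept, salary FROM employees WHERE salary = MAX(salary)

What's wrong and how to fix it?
Bug: WHERE is evaluated per row; an aggregate over the whole table isn't defined there

Fix: Use a subquery: WHERE salary = (SELECT MAX(salary) FROM employees)

Corrected query:
SELECT dept, salary FROM employees WHERE salary = (SELECT MAX(salary) FROM employees)

Result:
dept    | salary
--------+-------
Finance | 166381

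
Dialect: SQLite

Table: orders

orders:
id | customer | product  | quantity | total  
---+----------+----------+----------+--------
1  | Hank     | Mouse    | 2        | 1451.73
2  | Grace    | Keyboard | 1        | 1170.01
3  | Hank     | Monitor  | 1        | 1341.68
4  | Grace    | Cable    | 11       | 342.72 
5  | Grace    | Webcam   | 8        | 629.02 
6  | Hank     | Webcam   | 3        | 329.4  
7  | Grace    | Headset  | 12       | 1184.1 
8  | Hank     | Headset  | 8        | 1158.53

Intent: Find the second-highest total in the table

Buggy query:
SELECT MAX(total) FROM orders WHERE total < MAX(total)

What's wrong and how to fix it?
Bug: MAX(total) on the right of the comparison is an aggregate-in-WHERE error

Fix: Compute the overall MAX in a subquery, then take MAX of rows below it

Corrected query:
SELECT MAX(total) FROM orders WHERE total < (SELECT MAX(total) FROM orders)

Result:
MAX(total)
----------
1341.68   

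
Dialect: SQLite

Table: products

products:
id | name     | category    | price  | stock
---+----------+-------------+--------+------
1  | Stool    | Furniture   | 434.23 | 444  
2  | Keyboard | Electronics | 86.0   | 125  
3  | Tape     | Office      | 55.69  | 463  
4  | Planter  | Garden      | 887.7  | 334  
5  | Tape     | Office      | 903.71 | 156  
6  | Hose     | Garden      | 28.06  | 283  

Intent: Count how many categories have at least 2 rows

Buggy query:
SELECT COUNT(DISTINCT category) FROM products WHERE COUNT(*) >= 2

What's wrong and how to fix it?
Bug: COUNT(*) cannot appear in WHERE; the per-group count doesn't exist yet

Fix: Use a subquery that GROUPs and filters with HAVING, then count its rows

Corrected query:
SELECT COUNT(*) FROM (SELECT category FROM products GROUP BY category HAVING COUNT(*) >= 2)

Result:
COUNT(*)
--------
2       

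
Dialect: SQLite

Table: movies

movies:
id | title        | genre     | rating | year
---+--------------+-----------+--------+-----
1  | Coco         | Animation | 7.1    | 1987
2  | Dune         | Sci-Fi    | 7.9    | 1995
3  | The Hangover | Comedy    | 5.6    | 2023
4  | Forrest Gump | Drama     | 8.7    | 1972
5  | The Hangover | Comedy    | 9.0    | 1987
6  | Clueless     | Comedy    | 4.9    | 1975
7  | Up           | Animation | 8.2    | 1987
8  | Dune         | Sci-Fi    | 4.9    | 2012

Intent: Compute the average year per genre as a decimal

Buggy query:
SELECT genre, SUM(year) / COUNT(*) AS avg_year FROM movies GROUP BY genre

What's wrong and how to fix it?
Bug: Both operands are integers, so '/' performs integer division and truncates

Fix: Cast one side to REAL so the division keeps the fractional part

Corrected query:
SELECT genre, SUM(year) * 1.0 / COUNT(*) AS avg_year FROM movies GROUP BY genre

Result:
genre     | avg_year
----------+---------
Animation | 1987    
Comedy    | 1995    
Drama     | 1972    
Sci-Fi    | 2003.5  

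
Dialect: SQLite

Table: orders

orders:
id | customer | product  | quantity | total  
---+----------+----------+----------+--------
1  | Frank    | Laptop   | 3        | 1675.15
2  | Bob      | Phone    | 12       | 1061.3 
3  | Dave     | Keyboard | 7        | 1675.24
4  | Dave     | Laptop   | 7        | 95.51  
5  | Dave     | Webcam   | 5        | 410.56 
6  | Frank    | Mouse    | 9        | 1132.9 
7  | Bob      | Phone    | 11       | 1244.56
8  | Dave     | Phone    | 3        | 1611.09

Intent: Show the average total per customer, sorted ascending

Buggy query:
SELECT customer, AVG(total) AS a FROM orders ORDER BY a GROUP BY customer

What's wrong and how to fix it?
Bug: ORDER BY appears before GROUP BY; SQL clause order requires GROUP BY first

Fix: Move ORDER BY to the end, after GROUP BY

Corrected query:
SELECT customer, AVG(total) AS a FROM orders GROUP BY customer ORDER BY a

Result:
customer | a       
---------+---------
Dave     | 948.1   
Bob      | 1152.93 
Frank    | 1404.025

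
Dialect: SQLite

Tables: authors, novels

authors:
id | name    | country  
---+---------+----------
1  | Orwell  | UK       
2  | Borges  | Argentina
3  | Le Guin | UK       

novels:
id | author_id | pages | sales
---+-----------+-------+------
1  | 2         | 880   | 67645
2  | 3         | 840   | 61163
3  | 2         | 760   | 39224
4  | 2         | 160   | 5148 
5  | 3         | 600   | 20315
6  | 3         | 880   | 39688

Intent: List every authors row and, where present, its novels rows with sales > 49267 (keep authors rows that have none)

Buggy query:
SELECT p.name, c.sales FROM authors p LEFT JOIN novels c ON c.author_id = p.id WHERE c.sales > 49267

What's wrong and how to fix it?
Bug: A WHERE condition on the right-hand table after LEFT JOIN drops unmatched parents

Fix: Move the right-table condition into the ON clause so unmatched parents are kept

Corrected query:
SELECT p.name, c.sales FROM authors p LEFT JOIN novels c ON c.author_id = p.id AND c.sales > 49267

Result:
name    | sales
--------+------
Orwell  | NULL 
Borges  | 67645
Le Guin | 61163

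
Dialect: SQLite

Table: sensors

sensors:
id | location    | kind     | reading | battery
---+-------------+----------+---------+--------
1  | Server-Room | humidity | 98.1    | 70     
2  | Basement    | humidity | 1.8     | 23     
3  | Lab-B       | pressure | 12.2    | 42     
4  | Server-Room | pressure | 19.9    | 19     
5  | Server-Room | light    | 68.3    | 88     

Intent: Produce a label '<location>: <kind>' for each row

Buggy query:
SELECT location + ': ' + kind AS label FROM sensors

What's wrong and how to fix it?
Bug: SQLite uses || for string concatenation; + coerces text to numbers (yielding 0)

Fix: Use the || operator for string concatenation

Corrected query:
SELECT location || ': ' || kind AS label FROM sensors

Result:
label                
---------------------
Server-Room: humidity
Basement: humidity   
Lab-B: pressure      
Server-Room: pressure
Server-Room: light   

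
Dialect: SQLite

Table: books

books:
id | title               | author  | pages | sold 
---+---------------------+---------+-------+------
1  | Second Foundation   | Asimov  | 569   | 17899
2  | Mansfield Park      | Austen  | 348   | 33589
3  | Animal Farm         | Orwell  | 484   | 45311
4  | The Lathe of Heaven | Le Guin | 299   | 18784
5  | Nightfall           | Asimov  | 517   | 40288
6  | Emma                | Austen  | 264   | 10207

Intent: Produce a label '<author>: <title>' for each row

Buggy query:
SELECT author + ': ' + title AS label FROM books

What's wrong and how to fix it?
Bug: '+' is numeric addition; on text columns SQLite converts them to 0 instead of concatenating

Fix: Replace + with || to concatenate text

Corrected query:
SELECT author || ': ' || title AS label FROM books

Result:
label                       
----------------------------
Asimov: Second Foundation   
Austen: Mansfield Park      
Orwell: Animal Farm         
Le Guin: The Lathe of Heaven
Asimov: Nightfall           
Austen: Emma                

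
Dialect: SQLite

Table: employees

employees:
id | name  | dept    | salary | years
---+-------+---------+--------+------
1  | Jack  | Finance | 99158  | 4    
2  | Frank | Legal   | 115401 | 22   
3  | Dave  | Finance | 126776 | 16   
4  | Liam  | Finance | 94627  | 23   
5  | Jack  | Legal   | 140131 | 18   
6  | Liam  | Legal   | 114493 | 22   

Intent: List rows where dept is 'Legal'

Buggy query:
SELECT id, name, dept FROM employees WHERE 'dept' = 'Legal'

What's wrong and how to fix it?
Bug: Single quotes denote string literals in SQL; the column name is being compared as a constant string

Fix: Reference the column as dept without single quotes

Corrected query:
SELECT id, name, dept FROM employees WHERE dept = 'Legal'

Result:
id | name  | dept 
---+-------+------
2  | Frank | Legal
5  | Jack  | Legal
6  | Liam  | Legal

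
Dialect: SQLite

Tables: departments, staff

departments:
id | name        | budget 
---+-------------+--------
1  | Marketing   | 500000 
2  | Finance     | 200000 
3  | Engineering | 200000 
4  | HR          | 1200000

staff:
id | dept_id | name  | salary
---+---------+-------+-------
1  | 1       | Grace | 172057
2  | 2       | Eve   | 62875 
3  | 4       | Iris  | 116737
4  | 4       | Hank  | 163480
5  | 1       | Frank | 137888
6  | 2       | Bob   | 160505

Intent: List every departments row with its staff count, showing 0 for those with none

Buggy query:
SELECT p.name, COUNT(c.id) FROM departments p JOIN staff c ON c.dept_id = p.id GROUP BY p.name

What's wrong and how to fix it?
Bug: INNER JOIN drops departments rows that have no matching staff rows

Fix: Use LEFT JOIN so parents without children still appear (COUNT(c.id) gives 0)

Corrected query:
SELECT p.name, COUNT(c.id) FROM departments p LEFT JOIN staff c ON c.dept_id = p.id GROUP BY p.name

Result:
name        | COUNT(c.id)
------------+------------
Engineering | 0          
Finance     | 2          
HR          | 2          
Marketing   | 2          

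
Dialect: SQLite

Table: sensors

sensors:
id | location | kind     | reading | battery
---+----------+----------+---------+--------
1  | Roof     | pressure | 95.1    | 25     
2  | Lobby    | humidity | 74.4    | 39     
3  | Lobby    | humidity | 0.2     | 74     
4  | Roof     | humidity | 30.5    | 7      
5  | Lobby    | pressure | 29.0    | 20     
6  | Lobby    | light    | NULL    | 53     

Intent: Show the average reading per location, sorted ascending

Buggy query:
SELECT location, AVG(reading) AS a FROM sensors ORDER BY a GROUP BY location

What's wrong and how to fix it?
Bug: ORDER BY appears before GROUP BY; SQL clause order requires GROUP BY first

Fix: Reorder: SELECT … FROM … GROUP BY … ORDER BY …

Corrected query:
SELECT location, AVG(reading) AS a FROM sensors GROUP BY location ORDER BY a

Result:
location | a        
---------+----------
Lobby    | 34.533333
Roof     | 62.8     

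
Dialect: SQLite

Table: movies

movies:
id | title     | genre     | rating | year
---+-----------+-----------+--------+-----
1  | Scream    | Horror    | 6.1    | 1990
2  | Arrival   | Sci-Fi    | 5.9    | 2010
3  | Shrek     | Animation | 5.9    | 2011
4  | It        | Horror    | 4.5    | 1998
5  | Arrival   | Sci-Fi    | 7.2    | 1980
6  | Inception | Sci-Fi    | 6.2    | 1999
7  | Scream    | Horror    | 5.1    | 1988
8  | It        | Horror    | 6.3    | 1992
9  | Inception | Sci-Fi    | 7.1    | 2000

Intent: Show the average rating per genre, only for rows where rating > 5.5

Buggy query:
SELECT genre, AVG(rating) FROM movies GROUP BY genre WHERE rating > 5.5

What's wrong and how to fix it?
Bug: Row-level WHERE must come before GROUP BY in the clause order

Fix: Place WHERE between FROM and GROUP BY

Corrected query:
SELECT genre, AVG(rating) FROM movies WHERE rating > 5.5 GROUP BY genre

Result:
genre     | AVG(rating)
----------+------------
Animation | 5.9        
Horror    | 6.2        
Sci-Fi    | 6.6        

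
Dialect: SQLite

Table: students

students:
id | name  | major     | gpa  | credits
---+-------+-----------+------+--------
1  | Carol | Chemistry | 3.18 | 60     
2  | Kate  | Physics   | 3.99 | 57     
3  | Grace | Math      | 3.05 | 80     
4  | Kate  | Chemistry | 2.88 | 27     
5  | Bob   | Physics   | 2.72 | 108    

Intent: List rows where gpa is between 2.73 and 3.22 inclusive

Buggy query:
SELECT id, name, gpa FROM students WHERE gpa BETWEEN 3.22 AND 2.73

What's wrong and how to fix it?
Bug: The bounds are reversed; BETWEEN a AND b requires a <= b to match anything

Fix: Write BETWEEN 2.73 AND 3.22

Corrected query:
SELECT id, name, gpa FROM students WHERE gpa BETWEEN 2.73 AND 3.22

Result:
id | name  | gpa 
---+-------+-----
1  | Carol | 3.18
3  | Grace | 3.05
4  | Kate  | 2.88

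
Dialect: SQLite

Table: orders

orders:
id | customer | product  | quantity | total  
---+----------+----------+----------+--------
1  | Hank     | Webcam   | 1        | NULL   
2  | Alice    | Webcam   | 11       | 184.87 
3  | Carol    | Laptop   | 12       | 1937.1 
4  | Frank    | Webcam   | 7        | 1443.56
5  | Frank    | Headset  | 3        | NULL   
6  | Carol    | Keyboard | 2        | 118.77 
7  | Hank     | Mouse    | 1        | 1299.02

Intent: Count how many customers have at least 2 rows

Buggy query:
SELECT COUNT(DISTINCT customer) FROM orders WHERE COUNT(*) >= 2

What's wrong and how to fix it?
Bug: COUNT(*) cannot appear in WHERE; the per-group count doesn't exist yet

Fix: Group first with HAVING COUNT(*) >= 2, then COUNT the resulting groups

Corrected query:
SELECT COUNT(*) FROM (SELECT customer FROM orders GROUP BY customer HAVING COUNT(*) >= 2)

Result:
COUNT(*)
--------
3       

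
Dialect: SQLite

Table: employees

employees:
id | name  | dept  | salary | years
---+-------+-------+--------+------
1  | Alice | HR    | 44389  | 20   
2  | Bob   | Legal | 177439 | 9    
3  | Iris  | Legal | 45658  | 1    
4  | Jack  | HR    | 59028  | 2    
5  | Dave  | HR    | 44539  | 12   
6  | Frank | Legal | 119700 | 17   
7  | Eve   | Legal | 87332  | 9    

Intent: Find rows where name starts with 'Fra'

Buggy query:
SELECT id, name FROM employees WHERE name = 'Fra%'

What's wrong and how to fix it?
Bug: Wildcards only work with LIKE; '=' treats '%' as a literal character

Fix: Use LIKE for wildcard pattern matching

Corrected query:
SELECT id, name FROM employees WHERE name LIKE 'Fra%'

Result:
id | name 
---+------
6  | Frank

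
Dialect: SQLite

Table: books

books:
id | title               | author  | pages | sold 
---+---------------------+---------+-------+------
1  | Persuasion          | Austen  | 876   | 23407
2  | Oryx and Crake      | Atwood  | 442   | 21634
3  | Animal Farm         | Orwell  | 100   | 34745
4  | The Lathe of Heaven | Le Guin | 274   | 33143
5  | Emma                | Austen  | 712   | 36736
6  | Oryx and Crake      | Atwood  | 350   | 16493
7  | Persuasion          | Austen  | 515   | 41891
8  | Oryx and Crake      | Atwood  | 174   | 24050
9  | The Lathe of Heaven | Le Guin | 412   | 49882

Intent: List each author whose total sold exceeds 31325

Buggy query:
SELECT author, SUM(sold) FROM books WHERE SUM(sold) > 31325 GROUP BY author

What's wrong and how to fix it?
Bug: Aggregate functions cannot appear in a WHERE clause

Fix: Move the aggregate condition to a HAVING clause

Corrected query:
SELECT author, SUM(sold) FROM books GROUP BY author HAVING SUM(sold) > 31325

Result:
author  | SUM(sold)
--------+----------
Atwood  | 62177    
Austen  | 102034   
Le Guin | 83025    
Orwell  | 34745    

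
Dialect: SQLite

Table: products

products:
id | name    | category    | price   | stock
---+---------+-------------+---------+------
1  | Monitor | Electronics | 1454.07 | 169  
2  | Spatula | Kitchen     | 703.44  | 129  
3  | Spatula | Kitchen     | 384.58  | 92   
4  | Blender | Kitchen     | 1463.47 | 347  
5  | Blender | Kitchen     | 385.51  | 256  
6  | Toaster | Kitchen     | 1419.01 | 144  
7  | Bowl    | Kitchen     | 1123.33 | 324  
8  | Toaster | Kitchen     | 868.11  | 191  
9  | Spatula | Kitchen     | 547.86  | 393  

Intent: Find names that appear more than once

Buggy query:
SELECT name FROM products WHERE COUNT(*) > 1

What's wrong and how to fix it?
Bug: COUNT(*) is an aggregate and cannot be used in WHERE

Fix: GROUP BY name, then filter groups with HAVING COUNT(*) > 1

Corrected query:
SELECT name FROM products GROUP BY name HAVING COUNT(*) > 1

Result:
name   
-------
Blender
Spatula
Toaster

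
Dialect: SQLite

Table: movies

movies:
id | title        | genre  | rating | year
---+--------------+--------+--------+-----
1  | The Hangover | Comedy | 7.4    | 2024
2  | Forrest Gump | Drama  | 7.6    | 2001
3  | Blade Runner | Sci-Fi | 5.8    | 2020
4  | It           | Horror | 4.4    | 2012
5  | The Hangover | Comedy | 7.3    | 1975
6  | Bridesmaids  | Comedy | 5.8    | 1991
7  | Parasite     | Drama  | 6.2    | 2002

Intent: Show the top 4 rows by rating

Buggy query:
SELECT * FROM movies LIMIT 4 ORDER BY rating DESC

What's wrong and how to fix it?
Bug: LIMIT must come after ORDER BY

Fix: Swap the clauses: ORDER BY first, then LIMIT

Corrected query:
SELECT * FROM movies ORDER BY rating DESC LIMIT 4

Result:
id | title        | genre  | rating | year
---+--------------+--------+--------+-----
2  | Forrest Gump | Drama  | 7.6    | 2001
1  | The Hangover | Comedy | 7.4    | 2024
5  | The Hangover | Comedy | 7.3    | 1975
7  | Parasite     | Drama  | 6.2    | 2002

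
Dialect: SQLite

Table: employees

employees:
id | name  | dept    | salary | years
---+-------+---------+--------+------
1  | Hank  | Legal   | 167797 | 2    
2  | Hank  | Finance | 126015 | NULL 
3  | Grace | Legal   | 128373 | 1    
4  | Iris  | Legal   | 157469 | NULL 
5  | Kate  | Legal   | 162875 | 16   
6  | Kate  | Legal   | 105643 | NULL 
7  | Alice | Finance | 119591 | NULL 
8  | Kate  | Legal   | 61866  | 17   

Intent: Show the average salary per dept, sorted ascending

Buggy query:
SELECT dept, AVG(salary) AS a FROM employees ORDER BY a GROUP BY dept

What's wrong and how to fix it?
Bug: GROUP BY must precede ORDER BY

Fix: Move ORDER BY to the end, after GROUP BY

Corrected query:
SELECT dept, AVG(salary) AS a FROM employees GROUP BY dept ORDER BY a

Result:
dept    | a       
--------+---------
Finance | 122803  
Legal   | 130670.5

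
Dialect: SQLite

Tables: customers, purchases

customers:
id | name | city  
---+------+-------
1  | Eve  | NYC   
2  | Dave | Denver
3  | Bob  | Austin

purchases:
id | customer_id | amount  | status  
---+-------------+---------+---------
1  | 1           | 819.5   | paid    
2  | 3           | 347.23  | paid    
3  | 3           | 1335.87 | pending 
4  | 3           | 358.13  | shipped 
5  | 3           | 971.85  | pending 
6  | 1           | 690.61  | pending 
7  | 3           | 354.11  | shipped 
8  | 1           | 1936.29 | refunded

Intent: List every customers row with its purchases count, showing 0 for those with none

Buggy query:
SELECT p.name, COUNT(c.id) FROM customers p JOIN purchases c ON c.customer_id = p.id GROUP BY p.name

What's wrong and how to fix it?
Bug: An inner join excludes parents with zero children

Fix: Use LEFT JOIN so parents without children still appear (COUNT(c.id) gives 0)

Corrected query:
SELECT p.name, COUNT(c.id) FROM customers p LEFT JOIN purchases c ON c.customer_id = p.id GROUP BY p.name

Result:
name | COUNT(c.id)
-----+------------
Bob  | 5          
Dave | 0          
Eve  | 3          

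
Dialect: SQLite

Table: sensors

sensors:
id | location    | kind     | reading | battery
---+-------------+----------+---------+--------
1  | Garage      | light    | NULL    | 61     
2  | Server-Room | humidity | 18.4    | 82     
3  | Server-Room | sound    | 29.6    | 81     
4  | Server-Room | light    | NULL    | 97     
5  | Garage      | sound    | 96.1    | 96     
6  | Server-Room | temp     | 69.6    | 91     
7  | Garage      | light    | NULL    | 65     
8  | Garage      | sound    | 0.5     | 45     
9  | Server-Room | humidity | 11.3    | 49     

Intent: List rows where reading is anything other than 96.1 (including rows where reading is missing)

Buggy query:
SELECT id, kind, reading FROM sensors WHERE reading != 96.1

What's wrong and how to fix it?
Bug: 'reading != 96.1' is unknown when reading is NULL, so NULL rows are silently excluded

Fix: Handle NULL separately with IS NULL alongside the inequality

Corrected query:
SELECT id, kind, reading FROM sensors WHERE reading != 96.1 OR reading IS NULL

Result:
id | kind     | reading
---+----------+--------
1  | light    | NULL   
2  | humidity | 18.4   
3  | sound    | 29.6   
4  | light    | NULL   
6  | temp     | 69.6   
7  | light    | NULL   
8  | sound    | 0.5    
9  | humidity | 11.3   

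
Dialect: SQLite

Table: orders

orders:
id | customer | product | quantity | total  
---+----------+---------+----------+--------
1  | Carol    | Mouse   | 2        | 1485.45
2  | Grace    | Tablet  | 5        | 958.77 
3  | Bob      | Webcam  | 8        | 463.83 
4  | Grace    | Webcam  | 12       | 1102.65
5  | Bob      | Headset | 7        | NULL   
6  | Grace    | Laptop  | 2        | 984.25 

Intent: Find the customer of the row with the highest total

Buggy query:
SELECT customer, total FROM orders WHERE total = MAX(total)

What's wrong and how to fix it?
Bug: WHERE is evaluated per row; an aggregate over the whole table isn't defined there

Fix: Wrap MAX in a scalar subquery so WHERE compares against a single value

Corrected query:
SELECT customer, total FROM orders WHERE total = (SELECT MAX(total) FROM orders)

Result:
customer | total  
---------+--------
Carol    | 1485.45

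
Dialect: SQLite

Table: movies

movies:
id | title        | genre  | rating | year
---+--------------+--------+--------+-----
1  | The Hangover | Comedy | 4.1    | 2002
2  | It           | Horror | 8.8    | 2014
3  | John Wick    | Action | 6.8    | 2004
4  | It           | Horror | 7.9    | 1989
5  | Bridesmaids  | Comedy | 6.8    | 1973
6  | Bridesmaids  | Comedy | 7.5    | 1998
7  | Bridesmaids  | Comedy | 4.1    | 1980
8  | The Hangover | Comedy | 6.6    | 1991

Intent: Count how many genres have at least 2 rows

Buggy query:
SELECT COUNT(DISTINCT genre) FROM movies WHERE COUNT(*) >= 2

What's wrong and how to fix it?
Bug: WHERE filters individual rows, not groups, so a group-level COUNT is invalid there

Fix: Group first with HAVING COUNT(*) >= 2, then COUNT the resulting groups

Corrected query:
SELECT COUNT(*) FROM (SELECT genre FROM movies GROUP BY genre HAVING COUNT(*) >= 2)

Result:
COUNT(*)
--------
2       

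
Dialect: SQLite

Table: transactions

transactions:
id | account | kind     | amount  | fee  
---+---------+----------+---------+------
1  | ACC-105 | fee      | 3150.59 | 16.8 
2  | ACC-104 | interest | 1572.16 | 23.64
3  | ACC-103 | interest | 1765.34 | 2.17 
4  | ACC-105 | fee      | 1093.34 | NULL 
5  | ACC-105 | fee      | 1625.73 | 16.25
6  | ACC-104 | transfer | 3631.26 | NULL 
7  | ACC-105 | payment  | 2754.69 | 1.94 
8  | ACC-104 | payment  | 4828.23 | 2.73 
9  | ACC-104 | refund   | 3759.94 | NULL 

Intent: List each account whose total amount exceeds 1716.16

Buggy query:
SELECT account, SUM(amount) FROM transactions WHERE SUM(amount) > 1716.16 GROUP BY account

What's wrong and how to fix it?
Bug: WHERE runs before GROUP BY, so aggregates aren't available there

Fix: Use HAVING (which filters groups after aggregation) instead of WHERE

Corrected query:
SELECT account, SUM(amount) FROM transactions GROUP BY account HAVING SUM(amount) > 1716.16

Result:
account | SUM(amount)
--------+------------
ACC-103 | 1765.34    
ACC-104 | 13791.59   
ACC-105 | 8624.35    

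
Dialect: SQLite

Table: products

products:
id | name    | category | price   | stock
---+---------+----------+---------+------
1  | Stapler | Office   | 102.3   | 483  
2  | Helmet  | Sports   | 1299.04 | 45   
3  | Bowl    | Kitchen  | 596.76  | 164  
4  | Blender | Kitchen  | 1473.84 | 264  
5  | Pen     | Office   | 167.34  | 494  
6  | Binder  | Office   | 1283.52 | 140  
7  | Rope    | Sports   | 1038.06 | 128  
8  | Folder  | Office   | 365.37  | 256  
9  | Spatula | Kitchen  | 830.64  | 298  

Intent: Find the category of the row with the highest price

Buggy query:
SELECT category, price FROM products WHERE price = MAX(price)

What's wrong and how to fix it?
Bug: MAX(price) is an aggregate and cannot be used directly in WHERE

Fix: Wrap MAX in a scalar subquery so WHERE compares against a single value

Corrected query:
SELECT category, price FROM products WHERE price = (SELECT MAX(price) FROM products)

Result:
category | price  
---------+--------
Kitchen  | 1473.84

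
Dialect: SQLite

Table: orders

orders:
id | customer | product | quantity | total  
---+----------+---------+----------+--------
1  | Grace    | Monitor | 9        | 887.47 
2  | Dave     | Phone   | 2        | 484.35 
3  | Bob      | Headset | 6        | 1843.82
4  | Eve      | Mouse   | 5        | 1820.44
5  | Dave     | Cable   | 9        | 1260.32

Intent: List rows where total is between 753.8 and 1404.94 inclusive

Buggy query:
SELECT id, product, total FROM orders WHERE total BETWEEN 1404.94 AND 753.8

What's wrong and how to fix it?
Bug: BETWEEN expects the lower bound first; with 1404.94 AND 753.8 the range is empty

Fix: Swap the bounds so the smaller value comes first

Corrected query:
SELECT id, product, total FROM orders WHERE total BETWEEN 753.8 AND 1404.94

Result:
id | product | total  
---+---------+--------
1  | Monitor | 887.47 
5  | Cable   | 1260.32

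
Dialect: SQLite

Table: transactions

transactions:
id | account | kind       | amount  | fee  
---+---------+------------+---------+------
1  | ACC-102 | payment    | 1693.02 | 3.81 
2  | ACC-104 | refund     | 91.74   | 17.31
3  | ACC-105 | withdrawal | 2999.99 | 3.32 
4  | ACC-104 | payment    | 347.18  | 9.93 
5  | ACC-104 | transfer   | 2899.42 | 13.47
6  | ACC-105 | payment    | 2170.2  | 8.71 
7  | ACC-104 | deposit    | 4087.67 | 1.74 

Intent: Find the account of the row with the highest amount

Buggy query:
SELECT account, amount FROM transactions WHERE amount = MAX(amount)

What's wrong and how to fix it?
Bug: MAX(amount) is an aggregate and cannot be used directly in WHERE

Fix: Use a subquery: WHERE amount = (SELECT MAX(amount) FROM transactions)

Corrected query:
SELECT account, amount FROM transactions WHERE amount = (SELECT MAX(amount) FROM transactions)

Result:
account | amount 
--------+--------
ACC-104 | 4087.67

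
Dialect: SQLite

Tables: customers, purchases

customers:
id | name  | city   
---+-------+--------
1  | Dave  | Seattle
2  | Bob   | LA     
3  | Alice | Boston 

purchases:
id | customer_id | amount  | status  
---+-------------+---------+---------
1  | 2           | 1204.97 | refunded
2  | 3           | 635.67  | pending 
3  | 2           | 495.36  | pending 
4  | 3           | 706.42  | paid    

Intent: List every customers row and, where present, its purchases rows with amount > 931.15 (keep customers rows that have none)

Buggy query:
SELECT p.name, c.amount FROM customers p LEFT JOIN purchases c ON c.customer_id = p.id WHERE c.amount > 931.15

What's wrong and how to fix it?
Bug: Filtering c.amount in WHERE discards the NULL rows produced by LEFT JOIN, turning it into an inner join

Fix: Move the right-table condition into the ON clause so unmatched parents are kept

Corrected query:
SELECT p.name, c.amount FROM customers p LEFT JOIN purchases c ON c.customer_id = p.id AND c.amount > 931.15

Result:
name  | amount 
------+--------
Dave  | NULL   
Bob   | 1204.97
Alice | NULL   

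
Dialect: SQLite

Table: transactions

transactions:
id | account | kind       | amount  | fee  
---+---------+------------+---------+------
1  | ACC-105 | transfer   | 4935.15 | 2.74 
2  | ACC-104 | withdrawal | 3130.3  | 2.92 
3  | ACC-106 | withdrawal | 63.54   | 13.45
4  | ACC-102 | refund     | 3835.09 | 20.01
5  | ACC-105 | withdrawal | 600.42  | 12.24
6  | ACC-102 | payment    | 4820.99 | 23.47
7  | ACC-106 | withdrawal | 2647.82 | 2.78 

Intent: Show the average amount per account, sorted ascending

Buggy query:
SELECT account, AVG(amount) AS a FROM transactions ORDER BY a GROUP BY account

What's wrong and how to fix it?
Bug: ORDER BY appears before GROUP BY; SQL clause order requires GROUP BY first

Fix: Move ORDER BY to the end, after GROUP BY

Corrected query:
SELECT account, AVG(amount) AS a FROM transactions GROUP BY account ORDER BY a

Result:
account | a       
--------+---------
ACC-106 | 1355.68 
ACC-105 | 2767.785
ACC-104 | 3130.3  
ACC-102 | 4328.04 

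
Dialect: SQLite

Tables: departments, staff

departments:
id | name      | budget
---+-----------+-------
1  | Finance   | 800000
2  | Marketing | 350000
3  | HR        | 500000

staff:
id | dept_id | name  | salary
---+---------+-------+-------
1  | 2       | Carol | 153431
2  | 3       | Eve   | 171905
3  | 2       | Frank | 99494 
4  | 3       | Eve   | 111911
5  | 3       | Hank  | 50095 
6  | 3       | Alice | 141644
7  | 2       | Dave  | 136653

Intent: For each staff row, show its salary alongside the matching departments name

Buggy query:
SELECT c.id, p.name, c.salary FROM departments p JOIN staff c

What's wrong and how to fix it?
Bug: Missing join condition: each staff row is matched to all departments rows instead of just its own

Fix: Specify the join condition linking the foreign key to the parent id

Corrected query:
SELECT c.id, p.name, c.salary FROM departments p JOIN staff c ON c.dept_id = p.id

Result:
id | name      | salary
---+-----------+-------
1  | Marketing | 153431
2  | HR        | 171905
3  | Marketing | 99494 
4  | HR        | 111911
5  | HR        | 50095 
6  | HR        | 141644
7  | Marketing | 136653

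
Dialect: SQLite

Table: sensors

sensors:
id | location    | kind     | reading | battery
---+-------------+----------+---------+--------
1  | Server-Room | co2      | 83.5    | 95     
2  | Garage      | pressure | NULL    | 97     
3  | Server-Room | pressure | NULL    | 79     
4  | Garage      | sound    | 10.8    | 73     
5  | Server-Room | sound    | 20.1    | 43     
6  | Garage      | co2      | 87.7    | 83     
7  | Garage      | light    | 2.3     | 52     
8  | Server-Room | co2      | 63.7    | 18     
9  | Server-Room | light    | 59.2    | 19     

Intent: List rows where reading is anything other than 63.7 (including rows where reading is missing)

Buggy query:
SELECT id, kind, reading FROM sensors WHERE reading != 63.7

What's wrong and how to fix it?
Bug: Inequality against NULL is unknown, not true; rows with NULL are dropped

Fix: Add an explicit OR reading IS NULL to include the missing-value rows

Corrected query:
SELECT id, kind, reading FROM sensors WHERE reading != 63.7 OR reading IS NULL

Result:
id | kind     | reading
---+----------+--------
1  | co2      | 83.5   
2  | pressure | NULL   
3  | pressure | NULL   
4  | sound    | 10.8   
5  | sound    | 20.1   
6  | co2      | 87.7   
7  | light    | 2.3    
9  | light    | 59.2   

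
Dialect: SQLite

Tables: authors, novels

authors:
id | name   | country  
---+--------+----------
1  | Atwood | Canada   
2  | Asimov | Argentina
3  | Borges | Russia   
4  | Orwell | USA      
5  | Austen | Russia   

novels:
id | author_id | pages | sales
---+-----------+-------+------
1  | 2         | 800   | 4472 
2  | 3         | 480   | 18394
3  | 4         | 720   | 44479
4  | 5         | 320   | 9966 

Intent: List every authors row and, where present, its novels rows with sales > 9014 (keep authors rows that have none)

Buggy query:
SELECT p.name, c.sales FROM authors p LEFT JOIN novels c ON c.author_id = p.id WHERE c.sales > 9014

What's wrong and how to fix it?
Bug: A WHERE condition on the right-hand table after LEFT JOIN drops unmatched parents

Fix: Move the right-table condition into the ON clause so unmatched parents are kept

Corrected query:
SELECT p.name, c.sales FROM authors p LEFT JOIN novels c ON c.author_id = p.id AND c.sales > 9014

Result:
name   | sales
-------+------
Atwood | NULL 
Asimov | NULL 
Borges | 18394
Orwell | 44479
Austen | 9966 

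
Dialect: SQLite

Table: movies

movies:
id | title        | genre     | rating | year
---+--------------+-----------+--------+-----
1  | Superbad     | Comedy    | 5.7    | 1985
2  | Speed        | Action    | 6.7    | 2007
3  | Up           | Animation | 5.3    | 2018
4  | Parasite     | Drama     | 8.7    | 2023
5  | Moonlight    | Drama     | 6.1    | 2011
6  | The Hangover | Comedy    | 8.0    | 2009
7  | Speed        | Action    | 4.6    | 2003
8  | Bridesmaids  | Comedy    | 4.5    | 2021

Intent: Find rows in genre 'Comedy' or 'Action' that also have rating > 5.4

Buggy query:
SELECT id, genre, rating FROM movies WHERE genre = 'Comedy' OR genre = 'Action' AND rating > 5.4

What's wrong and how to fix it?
Bug: AND binds tighter than OR, so this parses as genre = 'Comedy' OR (genre = 'Action' AND rating > 5.4)

Fix: Group the OR with parentheses (or use IN), then AND the threshold

Corrected query:
SELECT id, genre, rating FROM movies WHERE (genre = 'Comedy' OR genre = 'Action') AND rating > 5.4

Result:
id | genre  | rating
---+--------+-------
1  | Comedy | 5.7   
2  | Action | 6.7   
6  | Comedy | 8     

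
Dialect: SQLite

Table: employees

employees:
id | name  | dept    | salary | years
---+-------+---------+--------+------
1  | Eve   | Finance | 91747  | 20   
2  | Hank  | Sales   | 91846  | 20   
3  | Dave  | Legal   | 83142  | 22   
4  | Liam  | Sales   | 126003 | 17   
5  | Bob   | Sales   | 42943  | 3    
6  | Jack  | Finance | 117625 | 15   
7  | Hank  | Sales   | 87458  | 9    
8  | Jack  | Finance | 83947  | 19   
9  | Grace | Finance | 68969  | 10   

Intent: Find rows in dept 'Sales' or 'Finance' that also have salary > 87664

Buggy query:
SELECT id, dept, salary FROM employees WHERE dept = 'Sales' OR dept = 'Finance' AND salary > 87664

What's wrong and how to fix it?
Bug: AND binds tighter than OR, so this parses as dept = 'Sales' OR (dept = 'Finance' AND salary > 87664)

Fix: Group the OR with parentheses (or use IN), then AND the threshold

Corrected query:
SELECT id, dept, salary FROM employees WHERE (dept = 'Sales' OR dept = 'Finance') AND salary > 87664

Result:
id | dept    | salary
---+---------+-------
1  | Finance | 91747 
2  | Sales   | 91846 
4  | Sales   | 126003
6  | Finance | 117625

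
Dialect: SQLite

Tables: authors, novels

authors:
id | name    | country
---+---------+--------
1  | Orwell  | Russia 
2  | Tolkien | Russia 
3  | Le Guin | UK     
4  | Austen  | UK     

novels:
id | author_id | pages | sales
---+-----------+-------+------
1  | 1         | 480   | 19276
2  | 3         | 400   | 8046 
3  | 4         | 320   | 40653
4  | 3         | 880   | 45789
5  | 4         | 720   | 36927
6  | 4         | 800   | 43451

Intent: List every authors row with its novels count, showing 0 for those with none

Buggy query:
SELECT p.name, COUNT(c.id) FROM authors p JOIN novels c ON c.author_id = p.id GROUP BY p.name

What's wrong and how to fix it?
Bug: INNER JOIN drops authors rows that have no matching novels rows

Fix: Switch to LEFT JOIN to retain unmatched parent rows

Corrected query:
SELECT p.name, COUNT(c.id) FROM authors p LEFT JOIN novels c ON c.author_id = p.id GROUP BY p.name

Result:
name    | COUNT(c.id)
--------+------------
Austen  | 3          
Le Guin | 2          
Orwell  | 1          
Tolkien | 0          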